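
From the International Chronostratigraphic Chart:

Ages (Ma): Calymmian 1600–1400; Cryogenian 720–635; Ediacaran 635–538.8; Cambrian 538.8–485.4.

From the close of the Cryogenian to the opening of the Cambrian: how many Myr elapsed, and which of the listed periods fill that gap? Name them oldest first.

The Cryogenian closes at 635 Ma and the Cambrian opens at 538.8 Ma, so the interval is 635 − 538.8 = 96.2 Myr.
A period fits inside if it starts at or after 635 Ma and ends at or before 538.8 Ma; oldest first that gives Ediacaran.

96.2 million years; Ediacaran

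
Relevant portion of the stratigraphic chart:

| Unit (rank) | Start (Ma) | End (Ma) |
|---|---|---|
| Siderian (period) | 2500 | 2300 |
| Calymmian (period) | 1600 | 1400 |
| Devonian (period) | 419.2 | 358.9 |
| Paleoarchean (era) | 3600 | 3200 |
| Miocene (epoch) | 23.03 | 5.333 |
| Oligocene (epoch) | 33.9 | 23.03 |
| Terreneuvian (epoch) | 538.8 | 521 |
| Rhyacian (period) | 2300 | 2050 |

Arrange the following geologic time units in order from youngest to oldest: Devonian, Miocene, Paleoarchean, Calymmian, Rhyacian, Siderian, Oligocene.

Miocene, then Oligocene, then Devonian, then Calymmian, then Rhyacian, then Siderian, then Paleoarchean

Read off each span (Ma): Devonian 419.2–358.9; Miocene 23.03–5.333; Paleoarchean 3600–3200; Calymmian 1600–1400; Rhyacian 2300–2050; Siderian 2500–2300; Oligocene 33.9–23.03.
Larger Ma is older, so oldest→youngest is Paleoarchean, Siderian, Rhyacian, Calymmian, Devonian, Oligocene, Miocene; reverse it for youngest→oldest.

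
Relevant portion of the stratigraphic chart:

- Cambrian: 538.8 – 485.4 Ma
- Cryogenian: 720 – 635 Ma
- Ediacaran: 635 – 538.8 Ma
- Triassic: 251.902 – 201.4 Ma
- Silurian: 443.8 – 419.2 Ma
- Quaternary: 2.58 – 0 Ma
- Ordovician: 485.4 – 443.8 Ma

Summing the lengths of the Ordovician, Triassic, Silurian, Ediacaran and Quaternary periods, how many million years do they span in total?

Duration is start − end for each: (485.4 − 443.8) + (251.902 − 201.4) + (443.8 − 419.2) + (635 − 538.8) + (2.58 − 0).
That is 41.6 + 50.502 + 24.6 + 96.2 + 2.58, which totals 215.482 million years.

215.482 million years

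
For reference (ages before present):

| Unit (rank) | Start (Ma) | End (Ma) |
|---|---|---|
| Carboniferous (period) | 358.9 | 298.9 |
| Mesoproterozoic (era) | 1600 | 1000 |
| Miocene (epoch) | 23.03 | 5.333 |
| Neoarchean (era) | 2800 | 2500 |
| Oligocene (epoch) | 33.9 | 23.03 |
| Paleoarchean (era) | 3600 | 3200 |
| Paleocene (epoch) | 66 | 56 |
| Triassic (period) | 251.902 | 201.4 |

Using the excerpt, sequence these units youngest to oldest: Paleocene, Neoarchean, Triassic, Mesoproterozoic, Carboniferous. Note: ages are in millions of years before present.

Read off each span (Ma): Paleocene 66–56; Neoarchean 2800–2500; Triassic 251.902–201.4; Mesoproterozoic 1600–1000; Carboniferous 358.9–298.9.
Larger Ma is older, so oldest→youngest is Neoarchean, Mesoproterozoic, Carboniferous, Triassic, Paleocene; reverse it for youngest→oldest.

Paleocene → Triassic → Carboniferous → Mesoproterozoic → Neoarchean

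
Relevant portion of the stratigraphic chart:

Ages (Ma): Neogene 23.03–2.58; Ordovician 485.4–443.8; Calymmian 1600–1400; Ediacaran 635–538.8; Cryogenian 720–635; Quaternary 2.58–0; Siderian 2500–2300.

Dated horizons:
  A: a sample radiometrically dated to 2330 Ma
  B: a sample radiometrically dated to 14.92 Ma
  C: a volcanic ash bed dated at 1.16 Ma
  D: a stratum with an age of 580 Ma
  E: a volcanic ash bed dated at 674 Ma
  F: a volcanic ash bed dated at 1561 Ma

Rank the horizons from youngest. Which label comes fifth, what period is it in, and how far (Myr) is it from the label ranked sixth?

Sorted youngest-first by Ma: C (1.16), B (14.92), D (580), E (674), F (1561), A (2330).
The fifth youngest is F at 1561 Ma, which lies in 1600–1400 Ma: the Calymmian.
The sixth youngest is A at 2330 Ma; separation = |1561 − 2330| = 769 Myr.

F, in the Calymmian; 769 million years to A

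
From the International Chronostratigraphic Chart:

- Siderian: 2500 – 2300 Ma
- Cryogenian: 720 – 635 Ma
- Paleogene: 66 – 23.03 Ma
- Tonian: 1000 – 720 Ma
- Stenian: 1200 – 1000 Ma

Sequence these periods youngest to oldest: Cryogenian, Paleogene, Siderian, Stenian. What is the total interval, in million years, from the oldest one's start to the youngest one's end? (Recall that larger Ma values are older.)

Paleogene → Cryogenian → Stenian → Siderian; total span 2476.97 Myr

From the excerpt: Cryogenian 720–635; Paleogene 66–23.03; Siderian 2500–2300; Stenian 1200–1000 (Ma).
Larger Ma is earlier, so the oldest is Siderian and the youngest is Paleogene; youngest to oldest: Paleogene, Cryogenian, Stenian, Siderian.
Oldest start 2500 minus youngest end 23.03 gives 2476.97 Myr overall.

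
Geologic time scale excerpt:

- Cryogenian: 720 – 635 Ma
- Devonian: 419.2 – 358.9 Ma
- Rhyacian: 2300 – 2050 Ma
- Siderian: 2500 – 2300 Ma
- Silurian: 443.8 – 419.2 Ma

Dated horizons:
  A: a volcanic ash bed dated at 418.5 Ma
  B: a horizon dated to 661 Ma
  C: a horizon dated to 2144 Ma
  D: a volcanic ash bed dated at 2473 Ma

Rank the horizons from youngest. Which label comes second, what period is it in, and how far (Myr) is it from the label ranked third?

Sorted youngest-first by Ma: A (418.5), B (661), C (2144), D (2473).
The second youngest is B at 661 Ma, which lies in 720–635 Ma: the Cryogenian.
The third youngest is C at 2144 Ma; separation = |661 − 2144| = 1483 Myr.

B, in the Cryogenian; 1483 million years to C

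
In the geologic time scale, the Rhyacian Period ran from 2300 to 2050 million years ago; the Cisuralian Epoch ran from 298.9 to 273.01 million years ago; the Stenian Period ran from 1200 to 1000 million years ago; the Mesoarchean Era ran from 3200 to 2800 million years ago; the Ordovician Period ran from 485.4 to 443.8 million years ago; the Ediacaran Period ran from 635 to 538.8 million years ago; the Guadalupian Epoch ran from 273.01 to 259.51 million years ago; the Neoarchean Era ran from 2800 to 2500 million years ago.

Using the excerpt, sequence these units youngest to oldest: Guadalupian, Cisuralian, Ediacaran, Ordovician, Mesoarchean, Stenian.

Guadalupian, Cisuralian, Ordovician, Ediacaran, Stenian, Mesoarchean

Read off each span (Ma): Guadalupian 273.01–259.51; Cisuralian 298.9–273.01; Ediacaran 635–538.8; Ordovician 485.4–443.8; Mesoarchean 3200–2800; Stenian 1200–1000.
Larger Ma is older, so oldest→youngest is Mesoarchean, Stenian, Ediacaran, Ordovician, Cisuralian, Guadalupian; reverse it for youngest→oldest.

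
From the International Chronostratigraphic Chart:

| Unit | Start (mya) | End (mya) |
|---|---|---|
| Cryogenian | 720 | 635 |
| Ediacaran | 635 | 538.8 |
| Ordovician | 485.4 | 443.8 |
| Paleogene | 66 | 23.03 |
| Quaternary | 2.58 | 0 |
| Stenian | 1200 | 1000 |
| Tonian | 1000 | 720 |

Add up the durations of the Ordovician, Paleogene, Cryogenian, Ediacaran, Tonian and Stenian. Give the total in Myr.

745.77 million years

Each duration: Ordovician = 41.6; Paleogene = 42.97; Cryogenian = 85; Ediacaran = 96.2; Tonian = 280; Stenian = 200.
Sum: 41.6 + 42.97 + 85 + 96.2 + 280 + 200 = 745.77 Myr.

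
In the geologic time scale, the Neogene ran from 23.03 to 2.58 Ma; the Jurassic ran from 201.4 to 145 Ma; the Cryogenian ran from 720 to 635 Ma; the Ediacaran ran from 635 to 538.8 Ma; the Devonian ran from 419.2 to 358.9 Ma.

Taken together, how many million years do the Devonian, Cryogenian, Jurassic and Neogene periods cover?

222.15 million years

Each duration: Devonian = 60.3; Cryogenian = 85; Jurassic = 56.4; Neogene = 20.45.
Sum: 60.3 + 85 + 56.4 + 20.45 = 222.15 Myr.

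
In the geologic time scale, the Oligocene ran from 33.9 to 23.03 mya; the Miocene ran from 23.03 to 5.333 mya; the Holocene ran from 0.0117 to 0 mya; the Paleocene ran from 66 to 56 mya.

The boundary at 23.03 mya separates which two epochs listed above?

Oligocene and Miocene

The Oligocene ends at 23.03 mya and the Miocene begins at 23.03 mya, so they share that boundary.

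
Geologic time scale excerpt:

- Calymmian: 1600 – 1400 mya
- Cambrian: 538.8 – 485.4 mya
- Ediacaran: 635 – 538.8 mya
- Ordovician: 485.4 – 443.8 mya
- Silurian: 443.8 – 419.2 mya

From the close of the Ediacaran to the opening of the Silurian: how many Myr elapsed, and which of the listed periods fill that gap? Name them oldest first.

95 million years; Cambrian, Ordovician

End of Ediacaran = 538.8 Ma; start of Silurian = 443.8 Ma.
Gap = 538.8 − 443.8 = 95 Myr.
Periods wholly inside 538.8–443.8 Ma: Cambrian (538.8–485.4), Ordovician (485.4–443.8).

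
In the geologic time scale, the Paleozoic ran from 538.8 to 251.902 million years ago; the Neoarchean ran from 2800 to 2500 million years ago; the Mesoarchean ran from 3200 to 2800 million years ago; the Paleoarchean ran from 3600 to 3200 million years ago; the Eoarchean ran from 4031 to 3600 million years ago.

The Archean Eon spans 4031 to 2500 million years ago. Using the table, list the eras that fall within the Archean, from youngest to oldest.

Eras with both bounds inside 4031–2500 Ma: Neoarchean (2800–2500), Mesoarchean (3200–2800), Paleoarchean (3600–3200), Eoarchean (4031–3600).

Neoarchean, Mesoarchean, Paleoarchean, Eoarchean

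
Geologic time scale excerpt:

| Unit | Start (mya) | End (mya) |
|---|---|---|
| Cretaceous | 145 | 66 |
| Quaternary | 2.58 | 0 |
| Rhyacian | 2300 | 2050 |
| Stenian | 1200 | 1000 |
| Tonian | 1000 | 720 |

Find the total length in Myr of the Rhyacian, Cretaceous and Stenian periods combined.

529 million years

Each duration: Rhyacian = 250; Cretaceous = 79; Stenian = 200.
Sum: 250 + 79 + 200 = 529 Myr.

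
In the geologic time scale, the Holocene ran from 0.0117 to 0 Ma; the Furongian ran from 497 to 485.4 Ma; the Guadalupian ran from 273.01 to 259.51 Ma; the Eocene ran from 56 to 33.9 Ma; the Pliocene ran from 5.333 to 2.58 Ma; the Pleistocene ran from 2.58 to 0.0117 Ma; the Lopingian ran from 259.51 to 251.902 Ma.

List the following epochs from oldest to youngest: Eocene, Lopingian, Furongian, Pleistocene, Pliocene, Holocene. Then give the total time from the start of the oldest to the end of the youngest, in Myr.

Furongian → Lopingian → Eocene → Pliocene → Pleistocene → Holocene; total span 497 Myr

Start ages (Ma): Furongian 497, Lopingian 259.51, Eocene 56, Pliocene 5.333, Pleistocene 2.58, Holocene 0.0117.
Ordered oldest to youngest: Furongian, Lopingian, Eocene, Pliocene, Pleistocene, Holocene.
Span = 497 − 0 = 497 Myr.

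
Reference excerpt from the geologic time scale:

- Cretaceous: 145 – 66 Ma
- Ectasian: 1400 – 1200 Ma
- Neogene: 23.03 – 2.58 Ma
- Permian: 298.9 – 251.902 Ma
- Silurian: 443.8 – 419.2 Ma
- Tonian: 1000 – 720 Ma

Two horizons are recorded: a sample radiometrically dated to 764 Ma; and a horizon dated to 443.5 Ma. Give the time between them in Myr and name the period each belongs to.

Elapsed time: 764 − 443.5 = 320.5 Myr.
764 Ma lies within 1000–720 Ma: Tonian.
443.5 Ma lies within 443.8–419.2 Ma: Silurian.

320.5 million years apart; the first in the Tonian, the second in the Silurian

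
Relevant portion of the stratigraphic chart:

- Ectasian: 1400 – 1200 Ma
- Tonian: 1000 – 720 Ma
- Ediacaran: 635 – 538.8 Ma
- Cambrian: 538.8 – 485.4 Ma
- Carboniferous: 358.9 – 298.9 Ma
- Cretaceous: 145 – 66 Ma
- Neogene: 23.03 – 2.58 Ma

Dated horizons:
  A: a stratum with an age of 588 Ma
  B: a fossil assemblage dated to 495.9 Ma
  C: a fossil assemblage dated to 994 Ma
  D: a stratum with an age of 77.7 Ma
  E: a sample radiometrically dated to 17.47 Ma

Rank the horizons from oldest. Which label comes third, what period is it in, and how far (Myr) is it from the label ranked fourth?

Larger Ma means older, so oldest first: C 994 > A 588 > B 495.9 > D 77.7 > E 17.47.
Counting 3 along gives B (495.9 Ma); the excerpt puts that inside the Cambrian, 538.8–485.4 Ma.
Next in line is D (77.7 Ma), and 495.9 − 77.7 = 418.2 Myr.

B, in the Cambrian; 418.2 million years to D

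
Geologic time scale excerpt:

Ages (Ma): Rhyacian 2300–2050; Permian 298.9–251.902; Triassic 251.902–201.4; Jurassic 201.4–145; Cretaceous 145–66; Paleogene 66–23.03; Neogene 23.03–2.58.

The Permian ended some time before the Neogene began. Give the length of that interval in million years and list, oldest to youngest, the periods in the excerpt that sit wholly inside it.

228.872 million years; Triassic, Jurassic, Cretaceous, Paleogene

End of Permian = 251.902 Ma; start of Neogene = 23.03 Ma.
Gap = 251.902 − 23.03 = 228.872 Myr.
Periods wholly inside 251.902–23.03 Ma: Triassic (251.902–201.4), Jurassic (201.4–145), Cretaceous (145–66), Paleogene (66–23.03).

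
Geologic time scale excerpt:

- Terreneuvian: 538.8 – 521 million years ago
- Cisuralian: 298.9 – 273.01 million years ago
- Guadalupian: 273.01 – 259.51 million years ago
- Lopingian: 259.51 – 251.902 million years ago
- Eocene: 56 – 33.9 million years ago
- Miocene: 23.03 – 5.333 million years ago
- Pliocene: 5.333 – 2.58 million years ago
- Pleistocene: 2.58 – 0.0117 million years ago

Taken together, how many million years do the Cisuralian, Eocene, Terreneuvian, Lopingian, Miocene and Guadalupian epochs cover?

104.595 million years

Duration is start − end for each: (298.9 − 273.01) + (56 − 33.9) + (538.8 − 521) + (259.51 − 251.902) + (23.03 − 5.333) + (273.01 − 259.51).
That is 25.89 + 22.1 + 17.8 + 7.608 + 17.697 + 13.5, which totals 104.595 million years.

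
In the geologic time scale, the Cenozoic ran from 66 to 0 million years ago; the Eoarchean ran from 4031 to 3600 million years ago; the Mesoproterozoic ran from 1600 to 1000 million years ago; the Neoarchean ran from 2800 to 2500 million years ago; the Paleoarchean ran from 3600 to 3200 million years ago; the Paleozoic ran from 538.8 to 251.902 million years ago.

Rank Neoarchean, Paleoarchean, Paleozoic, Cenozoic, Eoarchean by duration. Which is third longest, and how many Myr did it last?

Neoarchean, 300 million years

Durations: Neoarchean 300; Paleoarchean 400; Paleozoic 286.898; Cenozoic 66; Eoarchean 431 Myr.
Sorted longest-first: Eoarchean (431), Paleoarchean (400), Neoarchean (300), Paleozoic (286.898), Cenozoic (66).
The third longest is Neoarchean at 300 Myr.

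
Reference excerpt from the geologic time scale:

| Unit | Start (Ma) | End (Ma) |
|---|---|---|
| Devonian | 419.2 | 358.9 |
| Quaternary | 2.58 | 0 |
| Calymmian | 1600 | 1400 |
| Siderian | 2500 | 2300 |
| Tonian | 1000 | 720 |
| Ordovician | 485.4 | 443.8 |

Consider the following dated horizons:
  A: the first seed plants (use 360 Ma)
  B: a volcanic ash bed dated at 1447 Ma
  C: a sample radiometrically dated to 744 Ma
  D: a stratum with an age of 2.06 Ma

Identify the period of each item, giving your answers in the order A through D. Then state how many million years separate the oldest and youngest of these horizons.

A: 360 Ma lies in 419.2–358.9 Ma, so Devonian.
B: 1447 Ma lies in 1600–1400 Ma, so Calymmian.
C: 744 Ma lies in 1000–720 Ma, so Tonian.
D: 2.06 Ma lies in 2.58–0 Ma, so Quaternary.
Oldest = 1447 Ma, youngest = 2.06 Ma → span 1444.94 Myr.

A — Devonian; B — Calymmian; C — Tonian; D — Quaternary; span 1444.94 million years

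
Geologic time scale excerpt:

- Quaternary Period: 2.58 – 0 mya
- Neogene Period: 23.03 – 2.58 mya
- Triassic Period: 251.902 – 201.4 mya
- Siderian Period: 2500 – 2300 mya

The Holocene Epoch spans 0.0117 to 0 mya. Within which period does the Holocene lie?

The Holocene (0.0117–0 Ma) lies entirely within 2.58–0 Ma, the Quaternary Period.

Quaternary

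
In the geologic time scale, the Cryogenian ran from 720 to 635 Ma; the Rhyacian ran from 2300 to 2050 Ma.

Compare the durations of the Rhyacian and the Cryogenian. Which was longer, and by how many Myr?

Rhyacian: 2300 − 2050 = 250 Myr.
Cryogenian: 720 − 635 = 85 Myr.
Difference: 250 − 85 = 165 Myr, so the Rhyacian was longer.

Rhyacian, by 165 million years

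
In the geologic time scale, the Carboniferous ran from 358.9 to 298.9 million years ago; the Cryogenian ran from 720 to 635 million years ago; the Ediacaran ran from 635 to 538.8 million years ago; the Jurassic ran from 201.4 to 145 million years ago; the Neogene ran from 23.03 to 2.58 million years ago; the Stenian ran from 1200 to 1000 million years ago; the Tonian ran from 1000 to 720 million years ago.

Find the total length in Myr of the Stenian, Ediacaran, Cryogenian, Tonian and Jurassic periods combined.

Each duration: Stenian = 200; Ediacaran = 96.2; Cryogenian = 85; Tonian = 280; Jurassic = 56.4.
Sum: 200 + 96.2 + 85 + 280 + 56.4 = 717.6 Myr.

717.6 million years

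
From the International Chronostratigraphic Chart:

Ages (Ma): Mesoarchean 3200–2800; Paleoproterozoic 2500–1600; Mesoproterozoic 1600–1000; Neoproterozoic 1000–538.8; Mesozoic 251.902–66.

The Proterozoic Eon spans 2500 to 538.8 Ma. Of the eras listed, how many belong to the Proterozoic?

3

Eras inside 2500–538.8 Ma: Paleoproterozoic, Mesoproterozoic, Neoproterozoic — 3 in total.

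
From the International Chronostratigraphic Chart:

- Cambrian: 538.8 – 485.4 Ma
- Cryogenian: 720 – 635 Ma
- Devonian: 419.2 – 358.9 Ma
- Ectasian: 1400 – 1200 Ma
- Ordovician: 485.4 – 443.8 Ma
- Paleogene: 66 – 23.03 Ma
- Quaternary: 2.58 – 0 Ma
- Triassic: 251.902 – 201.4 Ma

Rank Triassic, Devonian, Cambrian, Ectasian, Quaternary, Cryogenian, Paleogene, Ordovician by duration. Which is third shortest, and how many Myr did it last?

Paleogene, 42.97 million years

Start − end for each: Triassic 251.902 − 201.4 = 50.502; Devonian 419.2 − 358.9 = 60.3; Cambrian 538.8 − 485.4 = 53.4; Ectasian 1400 − 1200 = 200; Quaternary 2.58 − 0 = 2.58; Cryogenian 720 − 635 = 85; Paleogene 66 − 23.03 = 42.97; Ordovician 485.4 − 443.8 = 41.6.
Ranking these from shortest: Quaternary < Ordovician < Paleogene < Triassic < Cambrian < Devonian < Cryogenian < Ectasian.
Position 3 in that ranking is Paleogene, which lasted 42.97 Myr.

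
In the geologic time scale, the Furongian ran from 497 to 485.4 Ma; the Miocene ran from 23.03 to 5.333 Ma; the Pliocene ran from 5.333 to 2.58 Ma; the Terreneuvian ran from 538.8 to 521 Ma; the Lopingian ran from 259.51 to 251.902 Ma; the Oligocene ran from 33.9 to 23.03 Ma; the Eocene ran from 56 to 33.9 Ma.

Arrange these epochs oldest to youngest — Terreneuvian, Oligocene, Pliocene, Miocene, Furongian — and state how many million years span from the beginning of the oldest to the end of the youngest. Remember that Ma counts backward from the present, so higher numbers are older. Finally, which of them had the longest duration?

Terreneuvian, Furongian, Oligocene, Miocene, Pliocene; total span 536.22 Myr; longest is Terreneuvian

From the excerpt: Terreneuvian 538.8–521; Oligocene 33.9–23.03; Pliocene 5.333–2.58; Miocene 23.03–5.333; Furongian 497–485.4 (Ma).
Larger Ma is earlier, so the oldest is Terreneuvian and the youngest is Pliocene; oldest to youngest: Terreneuvian, Furongian, Oligocene, Miocene, Pliocene.
Oldest start 538.8 minus youngest end 2.58 gives 536.22 Myr overall.
Individual lengths (start − end): Miocene 17.697; Oligocene 10.87; Terreneuvian 17.8; Pliocene 2.753; Furongian 11.6. The largest is Terreneuvian at 17.8 Myr.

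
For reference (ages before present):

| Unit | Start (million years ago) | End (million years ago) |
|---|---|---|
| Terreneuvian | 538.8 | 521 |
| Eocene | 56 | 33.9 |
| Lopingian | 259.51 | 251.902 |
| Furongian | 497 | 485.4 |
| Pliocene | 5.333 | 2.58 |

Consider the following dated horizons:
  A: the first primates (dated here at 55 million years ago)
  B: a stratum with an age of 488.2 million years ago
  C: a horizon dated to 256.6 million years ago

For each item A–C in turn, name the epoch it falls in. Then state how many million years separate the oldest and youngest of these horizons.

A — Eocene; B — Furongian; C — Lopingian; span 433.2 million years

Match each age against the start–end ranges in the excerpt: A = 55 Ma → Eocene (56–33.9); B = 488.2 Ma → Furongian (497–485.4); C = 256.6 Ma → Lopingian (259.51–251.902).
The largest age is 488.2 Ma and the smallest is 55 Ma; their difference is 433.2 Myr.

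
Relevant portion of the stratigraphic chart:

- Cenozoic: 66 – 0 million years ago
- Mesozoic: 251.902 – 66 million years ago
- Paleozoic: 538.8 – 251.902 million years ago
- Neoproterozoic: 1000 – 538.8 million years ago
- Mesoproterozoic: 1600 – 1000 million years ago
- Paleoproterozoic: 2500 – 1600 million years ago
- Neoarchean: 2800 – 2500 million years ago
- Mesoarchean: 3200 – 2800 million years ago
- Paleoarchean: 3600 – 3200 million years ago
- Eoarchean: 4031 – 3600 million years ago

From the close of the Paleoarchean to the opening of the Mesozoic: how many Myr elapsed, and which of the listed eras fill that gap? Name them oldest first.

2948.098 million years; Mesoarchean, Neoarchean, Paleoproterozoic, Mesoproterozoic, Neoproterozoic, Paleozoic

End of Paleoarchean = 3200 Ma; start of Mesozoic = 251.902 Ma.
Gap = 3200 − 251.902 = 2948.098 Myr.
Eras wholly inside 3200–251.902 Ma: Mesoarchean (3200–2800), Neoarchean (2800–2500), Paleoproterozoic (2500–1600), Mesoproterozoic (1600–1000), Neoproterozoic (1000–538.8), Paleozoic (538.8–251.902).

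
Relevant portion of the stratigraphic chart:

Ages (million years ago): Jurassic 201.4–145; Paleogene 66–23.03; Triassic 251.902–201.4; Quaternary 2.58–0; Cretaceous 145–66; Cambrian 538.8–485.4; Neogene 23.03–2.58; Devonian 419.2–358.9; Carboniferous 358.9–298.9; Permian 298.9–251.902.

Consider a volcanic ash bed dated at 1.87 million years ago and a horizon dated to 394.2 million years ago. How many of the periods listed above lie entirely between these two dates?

7

The older date is 394.2 Ma and the younger is 1.87 Ma.
Periods with start < 394.2 and end > 1.87 Ma: Carboniferous (358.9–298.9), Permian (298.9–251.902), Triassic (251.902–201.4), Jurassic (201.4–145), Cretaceous (145–66), Paleogene (66–23.03), Neogene (23.03–2.58).
That is 7 complete periods.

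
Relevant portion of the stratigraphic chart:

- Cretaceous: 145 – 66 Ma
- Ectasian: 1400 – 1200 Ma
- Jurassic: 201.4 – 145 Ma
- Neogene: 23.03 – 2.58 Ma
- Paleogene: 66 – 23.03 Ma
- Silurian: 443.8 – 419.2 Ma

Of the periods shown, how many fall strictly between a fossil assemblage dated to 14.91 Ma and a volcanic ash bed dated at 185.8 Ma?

2

185.8 Ma sits inside the Jurassic (201.4–145) and 14.91 Ma inside the Neogene (23.03–2.58); neither of those is wholly between the two dates.
The listed periods lying completely between them are Cretaceous, Paleogene — 2 in all.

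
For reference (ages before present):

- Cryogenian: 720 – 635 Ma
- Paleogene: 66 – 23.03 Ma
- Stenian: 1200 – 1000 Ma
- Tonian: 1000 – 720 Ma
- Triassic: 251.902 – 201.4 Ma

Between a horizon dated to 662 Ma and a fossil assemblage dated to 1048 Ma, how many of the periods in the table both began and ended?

The older date is 1048 Ma and the younger is 662 Ma.
Periods with start < 1048 and end > 662 Ma: Tonian (1000–720).
That is 1 complete period.

1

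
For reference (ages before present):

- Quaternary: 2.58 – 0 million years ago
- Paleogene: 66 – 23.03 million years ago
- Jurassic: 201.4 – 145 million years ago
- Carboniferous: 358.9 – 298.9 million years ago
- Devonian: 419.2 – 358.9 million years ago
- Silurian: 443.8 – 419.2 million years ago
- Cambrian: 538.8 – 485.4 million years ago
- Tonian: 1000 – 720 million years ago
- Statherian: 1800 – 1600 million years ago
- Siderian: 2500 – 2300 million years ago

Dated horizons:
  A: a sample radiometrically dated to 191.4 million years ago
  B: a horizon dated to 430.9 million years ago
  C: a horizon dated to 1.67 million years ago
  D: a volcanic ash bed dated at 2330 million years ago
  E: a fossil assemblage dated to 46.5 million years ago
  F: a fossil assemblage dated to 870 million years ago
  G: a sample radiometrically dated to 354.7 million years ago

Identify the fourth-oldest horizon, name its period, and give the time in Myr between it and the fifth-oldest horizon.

G, in the Carboniferous; 163.3 million years to A

Sorted oldest-first by Ma: D (2330), F (870), B (430.9), G (354.7), A (191.4), E (46.5), C (1.67).
The fourth oldest is G at 354.7 Ma, which lies in 358.9–298.9 Ma: the Carboniferous.
The fifth oldest is A at 191.4 Ma; separation = |354.7 − 191.4| = 163.3 Myr.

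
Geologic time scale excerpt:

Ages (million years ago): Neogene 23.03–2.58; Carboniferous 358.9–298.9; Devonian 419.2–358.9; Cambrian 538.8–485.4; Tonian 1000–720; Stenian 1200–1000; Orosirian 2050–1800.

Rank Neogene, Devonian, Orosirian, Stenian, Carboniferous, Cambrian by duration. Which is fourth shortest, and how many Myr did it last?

Devonian, 60.3 million years

Durations: Neogene 20.45; Devonian 60.3; Orosirian 250; Stenian 200; Carboniferous 60; Cambrian 53.4 Myr.
Sorted shortest-first: Neogene (20.45), Cambrian (53.4), Carboniferous (60), Devonian (60.3), Stenian (200), Orosirian (250).
The fourth shortest is Devonian at 60.3 Myr.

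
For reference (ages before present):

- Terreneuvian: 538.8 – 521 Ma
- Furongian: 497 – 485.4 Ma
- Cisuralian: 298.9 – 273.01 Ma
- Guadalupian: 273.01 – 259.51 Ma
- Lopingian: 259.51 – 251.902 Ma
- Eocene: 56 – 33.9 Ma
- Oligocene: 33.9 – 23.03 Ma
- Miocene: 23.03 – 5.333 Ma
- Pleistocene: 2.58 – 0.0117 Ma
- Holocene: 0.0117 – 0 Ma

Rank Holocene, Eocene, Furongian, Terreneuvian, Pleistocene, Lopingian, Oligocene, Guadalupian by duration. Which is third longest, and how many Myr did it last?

Durations: Holocene 0.0117; Eocene 22.1; Furongian 11.6; Terreneuvian 17.8; Pleistocene 2.5683; Lopingian 7.608; Oligocene 10.87; Guadalupian 13.5 Myr.
Sorted longest-first: Eocene (22.1), Terreneuvian (17.8), Guadalupian (13.5), Furongian (11.6), Oligocene (10.87), Lopingian (7.608), Pleistocene (2.5683), Holocene (0.0117).
The third longest is Guadalupian at 13.5 Myr.

Guadalupian, 13.5 million years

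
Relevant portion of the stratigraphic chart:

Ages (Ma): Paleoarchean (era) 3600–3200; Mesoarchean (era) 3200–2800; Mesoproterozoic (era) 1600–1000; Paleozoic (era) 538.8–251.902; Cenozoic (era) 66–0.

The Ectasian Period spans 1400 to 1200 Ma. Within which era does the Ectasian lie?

The Ectasian (1400–1200 Ma) lies entirely within 1600–1000 Ma, the Mesoproterozoic Era.

Mesoproterozoic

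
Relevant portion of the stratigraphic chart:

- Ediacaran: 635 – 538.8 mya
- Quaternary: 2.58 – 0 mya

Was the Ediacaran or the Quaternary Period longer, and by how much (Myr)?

Ediacaran, by 93.62 million years

Ediacaran: 635 − 538.8 = 96.2 Myr.
Quaternary: 2.58 − 0 = 2.58 Myr.
Difference: 96.2 − 2.58 = 93.62 Myr, so the Ediacaran was longer.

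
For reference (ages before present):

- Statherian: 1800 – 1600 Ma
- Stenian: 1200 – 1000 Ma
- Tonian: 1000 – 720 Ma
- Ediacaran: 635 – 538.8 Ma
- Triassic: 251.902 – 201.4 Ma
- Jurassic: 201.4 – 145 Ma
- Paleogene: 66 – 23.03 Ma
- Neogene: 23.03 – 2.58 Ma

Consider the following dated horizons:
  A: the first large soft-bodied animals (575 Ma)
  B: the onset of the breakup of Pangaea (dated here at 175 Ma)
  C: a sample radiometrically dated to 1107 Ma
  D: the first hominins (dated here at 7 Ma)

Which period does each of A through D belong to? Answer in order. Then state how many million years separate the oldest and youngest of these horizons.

A — Ediacaran; B — Jurassic; C — Stenian; D — Neogene; span 1100 million years

Match each age against the start–end ranges in the excerpt: A = 575 Ma → Ediacaran (635–538.8); B = 175 Ma → Jurassic (201.4–145); C = 1107 Ma → Stenian (1200–1000); D = 7 Ma → Neogene (23.03–2.58).
The largest age is 1107 Ma and the smallest is 7 Ma; their difference is 1100 Myr.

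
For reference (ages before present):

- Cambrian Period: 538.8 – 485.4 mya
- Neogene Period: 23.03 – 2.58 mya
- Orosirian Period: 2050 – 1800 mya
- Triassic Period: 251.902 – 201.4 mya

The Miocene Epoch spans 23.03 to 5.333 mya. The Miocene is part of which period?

The Miocene (23.03–5.333 Ma) lies entirely within 23.03–2.58 Ma, the Neogene Period.

Neogene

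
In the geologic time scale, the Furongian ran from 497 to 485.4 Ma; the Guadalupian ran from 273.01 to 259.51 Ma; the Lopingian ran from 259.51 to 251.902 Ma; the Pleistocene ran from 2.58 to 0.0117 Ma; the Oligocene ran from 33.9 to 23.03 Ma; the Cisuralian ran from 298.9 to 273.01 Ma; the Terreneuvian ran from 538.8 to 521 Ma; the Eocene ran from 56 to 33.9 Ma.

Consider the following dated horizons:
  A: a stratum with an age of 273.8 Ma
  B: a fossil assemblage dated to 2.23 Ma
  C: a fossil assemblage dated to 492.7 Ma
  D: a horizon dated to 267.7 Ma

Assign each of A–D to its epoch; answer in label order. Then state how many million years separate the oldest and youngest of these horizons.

A — Cisuralian; B — Pleistocene; C — Furongian; D — Guadalupian; span 490.47 million years

Match each age against the start–end ranges in the excerpt: A = 273.8 Ma → Cisuralian (298.9–273.01); B = 2.23 Ma → Pleistocene (2.58–0.0117); C = 492.7 Ma → Furongian (497–485.4); D = 267.7 Ma → Guadalupian (273.01–259.51).
The largest age is 492.7 Ma and the smallest is 2.23 Ma; their difference is 490.47 Myr.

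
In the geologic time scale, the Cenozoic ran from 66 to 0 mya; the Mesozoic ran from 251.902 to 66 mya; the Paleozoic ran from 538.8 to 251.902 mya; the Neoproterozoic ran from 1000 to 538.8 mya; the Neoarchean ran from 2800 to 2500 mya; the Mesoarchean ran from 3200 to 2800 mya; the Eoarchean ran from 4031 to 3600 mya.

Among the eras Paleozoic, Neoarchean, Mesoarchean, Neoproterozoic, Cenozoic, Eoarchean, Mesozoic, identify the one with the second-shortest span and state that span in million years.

Mesozoic, 185.902 million years

Durations: Paleozoic 286.898; Neoarchean 300; Mesoarchean 400; Neoproterozoic 461.2; Cenozoic 66; Eoarchean 431; Mesozoic 185.902 Myr.
Sorted shortest-first: Cenozoic (66), Mesozoic (185.902), Paleozoic (286.898), Neoarchean (300), Mesoarchean (400), Eoarchean (431), Neoproterozoic (461.2).
The second shortest is Mesozoic at 185.902 Myr.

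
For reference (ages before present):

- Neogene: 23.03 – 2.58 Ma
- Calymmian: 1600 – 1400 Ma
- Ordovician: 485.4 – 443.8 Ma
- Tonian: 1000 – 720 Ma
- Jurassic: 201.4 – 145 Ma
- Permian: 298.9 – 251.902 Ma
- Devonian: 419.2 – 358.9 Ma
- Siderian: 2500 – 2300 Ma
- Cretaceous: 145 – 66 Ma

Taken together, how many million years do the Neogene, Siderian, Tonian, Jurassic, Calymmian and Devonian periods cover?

Each duration: Neogene = 20.45; Siderian = 200; Tonian = 280; Jurassic = 56.4; Calymmian = 200; Devonian = 60.3.
Sum: 20.45 + 200 + 280 + 56.4 + 200 + 60.3 = 817.15 Myr.

817.15 million years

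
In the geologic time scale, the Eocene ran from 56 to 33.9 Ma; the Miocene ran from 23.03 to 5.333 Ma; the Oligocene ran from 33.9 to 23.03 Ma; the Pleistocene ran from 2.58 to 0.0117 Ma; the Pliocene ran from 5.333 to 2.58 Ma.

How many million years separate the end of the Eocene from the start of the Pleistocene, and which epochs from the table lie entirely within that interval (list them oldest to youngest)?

The Eocene closes at 33.9 Ma and the Pleistocene opens at 2.58 Ma, so the interval is 33.9 − 2.58 = 31.32 Myr.
An epoch fits inside if it starts at or after 33.9 Ma and ends at or before 2.58 Ma; oldest first that gives Oligocene, Miocene, Pliocene.

31.32 million years; Oligocene, Miocene, Pliocene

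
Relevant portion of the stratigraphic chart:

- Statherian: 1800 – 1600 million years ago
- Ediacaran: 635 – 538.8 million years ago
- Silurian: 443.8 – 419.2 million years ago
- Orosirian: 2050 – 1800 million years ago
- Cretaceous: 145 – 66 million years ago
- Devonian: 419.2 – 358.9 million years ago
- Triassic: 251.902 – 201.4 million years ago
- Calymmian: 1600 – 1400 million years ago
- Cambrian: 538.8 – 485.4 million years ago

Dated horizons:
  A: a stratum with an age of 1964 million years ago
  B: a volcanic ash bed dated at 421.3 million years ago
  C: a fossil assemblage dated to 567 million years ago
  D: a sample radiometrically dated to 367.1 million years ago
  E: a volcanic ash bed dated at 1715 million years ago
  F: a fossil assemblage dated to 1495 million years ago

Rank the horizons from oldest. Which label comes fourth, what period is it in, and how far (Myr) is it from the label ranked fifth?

C, in the Ediacaran; 145.7 million years to B

Larger Ma means older, so oldest first: A 1964 > E 1715 > F 1495 > C 567 > B 421.3 > D 367.1.
Counting 4 along gives C (567 Ma); the excerpt puts that inside the Ediacaran, 635–538.8 Ma.
Next in line is B (421.3 Ma), and 567 − 421.3 = 145.7 Myr.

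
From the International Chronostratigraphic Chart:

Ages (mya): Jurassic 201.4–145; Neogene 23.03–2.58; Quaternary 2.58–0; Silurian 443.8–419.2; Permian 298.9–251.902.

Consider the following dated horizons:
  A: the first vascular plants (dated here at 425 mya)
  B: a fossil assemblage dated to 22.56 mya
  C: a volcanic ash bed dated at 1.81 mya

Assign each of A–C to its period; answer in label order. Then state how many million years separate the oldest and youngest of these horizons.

Match each age against the start–end ranges in the excerpt: A = 425 Ma → Silurian (443.8–419.2); B = 22.56 Ma → Neogene (23.03–2.58); C = 1.81 Ma → Quaternary (2.58–0).
The largest age is 425 Ma and the smallest is 1.81 Ma; their difference is 423.19 Myr.

A — Silurian; B — Neogene; C — Quaternary; span 423.19 million years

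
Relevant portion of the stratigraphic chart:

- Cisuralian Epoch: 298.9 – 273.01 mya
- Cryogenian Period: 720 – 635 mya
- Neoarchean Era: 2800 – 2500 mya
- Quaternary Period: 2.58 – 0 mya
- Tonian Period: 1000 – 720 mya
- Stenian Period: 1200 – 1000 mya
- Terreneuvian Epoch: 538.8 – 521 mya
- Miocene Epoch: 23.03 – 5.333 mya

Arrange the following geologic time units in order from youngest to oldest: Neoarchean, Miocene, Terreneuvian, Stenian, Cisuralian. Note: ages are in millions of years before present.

Sorting by start age (ascending Ma, since larger Ma = older): Miocene start 23.03, Cisuralian start 298.9, Terreneuvian start 538.8, Stenian start 1200, Neoarchean start 2800.

Miocene, Cisuralian, Terreneuvian, Stenian, Neoarchean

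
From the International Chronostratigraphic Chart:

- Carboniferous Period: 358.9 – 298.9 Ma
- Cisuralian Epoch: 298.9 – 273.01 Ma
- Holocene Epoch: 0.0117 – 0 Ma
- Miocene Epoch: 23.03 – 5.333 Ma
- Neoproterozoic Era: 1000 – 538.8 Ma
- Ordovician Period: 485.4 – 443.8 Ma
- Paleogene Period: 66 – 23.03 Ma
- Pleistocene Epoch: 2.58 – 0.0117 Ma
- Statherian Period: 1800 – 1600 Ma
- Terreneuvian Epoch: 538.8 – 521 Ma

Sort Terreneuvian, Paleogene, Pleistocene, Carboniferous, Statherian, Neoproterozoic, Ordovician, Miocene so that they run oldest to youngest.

Sorting by start age (descending Ma, since larger Ma = older): Statherian began 1800, Neoproterozoic began 1000, Terreneuvian began 538.8, Ordovician began 485.4, Carboniferous began 358.9, Paleogene began 66, Miocene began 23.03, Pleistocene began 2.58.

Statherian, then Neoproterozoic, then Terreneuvian, then Ordovician, then Carboniferous, then Paleogene, then Miocene, then Pleistocene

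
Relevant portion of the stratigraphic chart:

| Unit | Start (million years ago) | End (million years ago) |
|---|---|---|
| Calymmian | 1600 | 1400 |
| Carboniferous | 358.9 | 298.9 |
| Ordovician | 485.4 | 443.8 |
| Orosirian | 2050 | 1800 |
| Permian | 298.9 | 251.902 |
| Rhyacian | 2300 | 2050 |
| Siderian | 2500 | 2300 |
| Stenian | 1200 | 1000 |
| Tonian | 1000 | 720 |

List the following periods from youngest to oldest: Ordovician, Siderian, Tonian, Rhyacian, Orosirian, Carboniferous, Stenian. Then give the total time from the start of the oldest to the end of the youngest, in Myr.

Start ages (Ma): Siderian 2500, Rhyacian 2300, Orosirian 2050, Stenian 1200, Tonian 1000, Ordovician 485.4, Carboniferous 358.9.
Ordered youngest to oldest: Carboniferous, Ordovician, Tonian, Stenian, Orosirian, Rhyacian, Siderian.
Span = 2500 − 298.9 = 2201.1 Myr.

Carboniferous, Ordovician, Tonian, Stenian, Orosirian, Rhyacian, Siderian; total span 2201.1 Myr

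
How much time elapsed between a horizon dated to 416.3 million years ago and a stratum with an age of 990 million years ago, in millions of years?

990 − 416.3 = 573.7 million years.

573.7 million years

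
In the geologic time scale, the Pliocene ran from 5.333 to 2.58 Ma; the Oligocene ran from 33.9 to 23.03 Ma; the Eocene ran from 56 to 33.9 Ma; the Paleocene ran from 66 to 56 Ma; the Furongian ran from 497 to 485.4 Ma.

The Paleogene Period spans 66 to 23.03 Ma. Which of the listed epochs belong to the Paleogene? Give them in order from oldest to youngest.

Paleocene, Eocene, Oligocene

Epochs with both bounds inside 66–23.03 Ma: Paleocene (66–56), Eocene (56–33.9), Oligocene (33.9–23.03).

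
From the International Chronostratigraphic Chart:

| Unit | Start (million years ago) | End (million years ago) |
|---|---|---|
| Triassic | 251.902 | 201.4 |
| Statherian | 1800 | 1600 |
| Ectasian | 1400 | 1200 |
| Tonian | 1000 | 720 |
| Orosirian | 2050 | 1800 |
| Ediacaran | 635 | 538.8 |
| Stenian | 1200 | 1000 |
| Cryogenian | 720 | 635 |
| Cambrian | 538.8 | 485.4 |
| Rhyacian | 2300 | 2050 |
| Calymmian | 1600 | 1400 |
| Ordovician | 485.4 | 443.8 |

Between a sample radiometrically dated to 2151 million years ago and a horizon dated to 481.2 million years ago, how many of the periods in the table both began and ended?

2151 Ma sits inside the Rhyacian (2300–2050) and 481.2 Ma inside the Ordovician (485.4–443.8); neither of those is wholly between the two dates.
The listed periods lying completely between them are Orosirian, Statherian, Calymmian, Ectasian, Stenian, Tonian, Cryogenian, Ediacaran, Cambrian — 9 in all.

9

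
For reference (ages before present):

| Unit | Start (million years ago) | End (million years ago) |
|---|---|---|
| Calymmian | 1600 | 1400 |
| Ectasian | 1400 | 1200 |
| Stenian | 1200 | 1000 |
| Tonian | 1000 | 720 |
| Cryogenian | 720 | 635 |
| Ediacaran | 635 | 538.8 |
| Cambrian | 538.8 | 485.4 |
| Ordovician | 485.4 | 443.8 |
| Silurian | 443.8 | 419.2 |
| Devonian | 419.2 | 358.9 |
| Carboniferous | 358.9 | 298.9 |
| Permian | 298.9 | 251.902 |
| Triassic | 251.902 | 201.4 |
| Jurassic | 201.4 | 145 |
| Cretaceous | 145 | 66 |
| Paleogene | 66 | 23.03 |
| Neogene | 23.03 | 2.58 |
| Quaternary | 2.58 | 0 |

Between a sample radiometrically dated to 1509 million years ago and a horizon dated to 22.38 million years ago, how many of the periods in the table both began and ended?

The older date is 1509 Ma and the younger is 22.38 Ma.
Periods with start < 1509 and end > 22.38 Ma: Ectasian (1400–1200), Stenian (1200–1000), Tonian (1000–720), Cryogenian (720–635), Ediacaran (635–538.8), Cambrian (538.8–485.4), Ordovician (485.4–443.8), Silurian (443.8–419.2), Devonian (419.2–358.9), Carboniferous (358.9–298.9), Permian (298.9–251.902), Triassic (251.902–201.4), Jurassic (201.4–145), Cretaceous (145–66), Paleogene (66–23.03).
That is 15 complete periods.

15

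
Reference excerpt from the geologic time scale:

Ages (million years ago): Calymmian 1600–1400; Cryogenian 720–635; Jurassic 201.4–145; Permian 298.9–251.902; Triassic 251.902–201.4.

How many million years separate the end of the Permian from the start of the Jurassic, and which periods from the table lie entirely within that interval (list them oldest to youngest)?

The Permian closes at 251.902 Ma and the Jurassic opens at 201.4 Ma, so the interval is 251.902 − 201.4 = 50.502 Myr.
A period fits inside if it starts at or after 251.902 Ma and ends at or before 201.4 Ma; oldest first that gives Triassic.

50.502 million years; Triassic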